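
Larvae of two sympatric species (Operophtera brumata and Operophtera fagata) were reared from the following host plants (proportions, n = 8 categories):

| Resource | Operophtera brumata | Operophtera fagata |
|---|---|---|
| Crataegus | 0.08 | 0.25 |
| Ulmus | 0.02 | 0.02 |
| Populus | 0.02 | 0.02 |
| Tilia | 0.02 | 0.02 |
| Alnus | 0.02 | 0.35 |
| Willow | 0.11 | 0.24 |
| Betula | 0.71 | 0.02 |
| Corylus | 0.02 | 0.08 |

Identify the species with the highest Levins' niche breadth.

Operophtera fagata

Σp_brumᵢ² = 0.08² + 0.02² + 0.02² + 0.02² + 0.02² + 0.11² + 0.71² + 0.02² = 0.0064 + 0.0004 + 0.0004 + 0.0004 + 0.0004 + 0.0121 + 0.5041 + 0.0004 = 0.5246
B_brum = 1 / 0.5246 = 1.9062
Σp_fagaᵢ² = 0.25² + 0.02² + 0.02² + 0.02² + 0.35² + 0.24² + 0.02² + 0.08² = 0.0625 + 0.0004 + 0.0004 + 0.0004 + 0.1225 + 0.0576 + 0.0004 + 0.0064 = 0.2506
B_faga = 1 / 0.2506 = 3.9904
Highest B → broadest niche (most generalist): Operophtera fagata (B = 3.99).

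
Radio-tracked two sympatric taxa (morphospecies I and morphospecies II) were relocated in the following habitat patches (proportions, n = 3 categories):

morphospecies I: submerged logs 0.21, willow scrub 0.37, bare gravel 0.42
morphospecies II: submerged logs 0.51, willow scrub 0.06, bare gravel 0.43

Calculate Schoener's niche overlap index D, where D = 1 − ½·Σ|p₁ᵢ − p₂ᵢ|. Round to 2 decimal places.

Σ|p₁ᵢ − p₂ᵢ| = 0.30 + 0.31 + 0.01 = 0.62
D = 1 − ½ × 0.62 = 1 − 0.310 = 0.6900

0.69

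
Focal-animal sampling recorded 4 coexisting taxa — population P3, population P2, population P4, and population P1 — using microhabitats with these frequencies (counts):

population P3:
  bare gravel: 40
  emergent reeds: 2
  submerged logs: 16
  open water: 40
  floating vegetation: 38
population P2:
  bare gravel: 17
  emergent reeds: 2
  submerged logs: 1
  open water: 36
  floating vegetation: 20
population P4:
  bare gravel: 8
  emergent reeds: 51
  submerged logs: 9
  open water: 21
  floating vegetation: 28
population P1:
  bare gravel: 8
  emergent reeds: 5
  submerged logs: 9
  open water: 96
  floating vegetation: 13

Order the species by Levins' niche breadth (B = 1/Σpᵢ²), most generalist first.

Proportions for population P3 (n=136): 40/136=0.2941, 2/136=0.0147, 16/136=0.1176, 40/136=0.2941, 38/136=0.2794
Proportions for population P2 (n=76): 17/76=0.2237, 2/76=0.0263, 1/76=0.0132, 36/76=0.4737, 20/76=0.2632
Proportions for population P4 (n=117): 8/117=0.0684, 51/117=0.4359, 9/117=0.0769, 21/117=0.1795, 28/117=0.2393
Proportions for population P1 (n=131): 8/131=0.0611, 5/131=0.0382, 9/131=0.0687, 96/131=0.7328, 13/131=0.0992
Σp_P3ᵢ² = 0.2941² + 0.0147² + 0.1176² + 0.2941² + 0.2794² = 0.086495 + 0.000216 + 0.013830 + 0.086495 + 0.078064 = 0.265100
B_P3 = 1 / 0.265100 = 3.7722
Σp_P2ᵢ² = 0.2237² + 0.0263² + 0.0132² + 0.4737² + 0.2632² = 0.050042 + 0.000692 + 0.000174 + 0.224392 + 0.069274 = 0.344574
B_P2 = 1 / 0.344574 = 2.9021
Σp_P4ᵢ² = 0.0684² + 0.4359² + 0.0769² + 0.1795² + 0.2393² = 0.004679 + 0.190009 + 0.005914 + 0.032220 + 0.057264 = 0.290086
B_P4 = 1 / 0.290086 = 3.4473
Σp_P1ᵢ² = 0.0611² + 0.0382² + 0.0687² + 0.7328² + 0.0992² = 0.003733 + 0.001459 + 0.004720 + 0.536996 + 0.009841 = 0.556749
B_P1 = 1 / 0.556749 = 1.7961
Ranking by B (broadest → narrowest): population P3 (3.77) > population P4 (3.45) > population P2 (2.90) > population P1 (1.80)

population P3 > population P4 > population P2 > population P1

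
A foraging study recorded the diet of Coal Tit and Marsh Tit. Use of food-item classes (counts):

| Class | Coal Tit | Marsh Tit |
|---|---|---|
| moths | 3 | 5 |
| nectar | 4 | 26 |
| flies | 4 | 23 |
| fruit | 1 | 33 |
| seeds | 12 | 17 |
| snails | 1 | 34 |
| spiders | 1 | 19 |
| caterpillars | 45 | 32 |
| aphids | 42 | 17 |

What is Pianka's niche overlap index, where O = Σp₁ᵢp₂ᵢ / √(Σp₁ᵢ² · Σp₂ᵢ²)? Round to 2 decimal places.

0.57

Proportions for Coal Tit (n=113): 3/113=0.0265, 4/113=0.0354, 4/113=0.0354, 1/113=0.0088, 12/113=0.1062, 1/113=0.0088, 1/113=0.0088, 45/113=0.3982, 42/113=0.3717
Proportions for Marsh Tit (n=206): 5/206=0.0243, 26/206=0.1262, 23/206=0.1117, 33/206=0.1602, 17/206=0.0825, 34/206=0.1650, 19/206=0.0922, 32/206=0.1553, 17/206=0.0825
Σ p₁ᵢp₂ᵢ = 0.000644 + 0.004467 + 0.003954 + 0.001410 + 0.008762 + 0.001452 + 0.000811 + 0.061840 + 0.030665 = 0.114005
Σp_1ᵢ² = 0.0265² + 0.0354² + 0.0354² + 0.0088² + 0.1062² + 0.0088² + 0.0088² + 0.3982² + 0.3717² = 0.000702 + 0.001253 + 0.001253 + 0.000077 + 0.011278 + 0.000077 + 0.000077 + 0.158563 + 0.138161 = 0.311441
Σp_2ᵢ² = 0.0243² + 0.1262² + 0.1117² + 0.1602² + 0.0825² + 0.1650² + 0.0922² + 0.1553² + 0.0825² = 0.000590 + 0.015926 + 0.012477 + 0.025664 + 0.006806 + 0.027225 + 0.008501 + 0.024118 + 0.006806 = 0.128113
O = 0.114005 / √(0.311441 × 0.128113) = 0.114005 / 0.1997489 = 0.5707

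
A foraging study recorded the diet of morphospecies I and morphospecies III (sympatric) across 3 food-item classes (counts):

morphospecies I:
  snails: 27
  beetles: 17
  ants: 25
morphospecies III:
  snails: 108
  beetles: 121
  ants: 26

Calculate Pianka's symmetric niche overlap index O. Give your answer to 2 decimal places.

0.84

Proportions for morphospecies I (n=69): 27/69=0.3913, 17/69=0.2464, 25/69=0.3623
Proportions for morphospecies III (n=255): 108/255=0.4235, 121/255=0.4745, 26/255=0.1020
Σ p₁ᵢp₂ᵢ = 0.165716 + 0.116917 + 0.036955 = 0.319588
Σp_1ᵢ² = 0.3913² + 0.2464² + 0.3623² = 0.153116 + 0.060713 + 0.131261 = 0.345090
Σp_2ᵢ² = 0.4235² + 0.4745² + 0.1020² = 0.179352 + 0.225150 + 0.010404 = 0.414906
O = 0.319588 / √(0.345090 × 0.414906) = 0.319588 / 0.3783912 = 0.8446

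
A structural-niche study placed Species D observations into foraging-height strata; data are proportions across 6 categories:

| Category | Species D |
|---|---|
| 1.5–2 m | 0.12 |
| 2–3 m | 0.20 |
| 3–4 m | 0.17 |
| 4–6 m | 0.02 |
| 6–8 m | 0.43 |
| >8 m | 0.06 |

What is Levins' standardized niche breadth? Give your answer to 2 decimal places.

0.53

Σpᵢ² = 0.12² + 0.20² + 0.17² + 0.02² + 0.43² + 0.06² = 0.0144 + 0.0400 + 0.0289 + 0.0004 + 0.1849 + 0.0036 = 0.2722
B = 1 / 0.2722 = 3.6738
Bₛ = (B − 1)/(n − 1) = (3.6738 − 1)/(6 − 1) = 2.6738/5 = 0.5348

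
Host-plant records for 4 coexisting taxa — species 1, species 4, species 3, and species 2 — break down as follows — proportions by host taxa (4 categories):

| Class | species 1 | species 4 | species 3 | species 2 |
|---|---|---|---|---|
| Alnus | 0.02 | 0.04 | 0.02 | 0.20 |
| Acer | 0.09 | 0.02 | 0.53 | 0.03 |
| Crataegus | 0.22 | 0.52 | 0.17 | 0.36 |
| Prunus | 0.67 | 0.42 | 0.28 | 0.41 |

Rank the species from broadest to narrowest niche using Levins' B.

Σp_1ᵢ² = 0.02² + 0.09² + 0.22² + 0.67² = 0.0004 + 0.0081 + 0.0484 + 0.4489 = 0.5058
B_1 = 1 / 0.5058 = 1.9771
Σp_4ᵢ² = 0.04² + 0.02² + 0.52² + 0.42² = 0.0016 + 0.0004 + 0.2704 + 0.1764 = 0.4488
B_4 = 1 / 0.4488 = 2.2282
Σp_3ᵢ² = 0.02² + 0.53² + 0.17² + 0.28² = 0.0004 + 0.2809 + 0.0289 + 0.0784 = 0.3886
B_3 = 1 / 0.3886 = 2.5733
Σp_2ᵢ² = 0.20² + 0.03² + 0.36² + 0.41² = 0.0400 + 0.0009 + 0.1296 + 0.1681 = 0.3386
B_2 = 1 / 0.3386 = 2.9533
Ranking by B (broadest → narrowest): species 2 (2.95) > species 3 (2.57) > species 4 (2.23) > species 1 (1.98)

species 2 > species 3 > species 4 > species 1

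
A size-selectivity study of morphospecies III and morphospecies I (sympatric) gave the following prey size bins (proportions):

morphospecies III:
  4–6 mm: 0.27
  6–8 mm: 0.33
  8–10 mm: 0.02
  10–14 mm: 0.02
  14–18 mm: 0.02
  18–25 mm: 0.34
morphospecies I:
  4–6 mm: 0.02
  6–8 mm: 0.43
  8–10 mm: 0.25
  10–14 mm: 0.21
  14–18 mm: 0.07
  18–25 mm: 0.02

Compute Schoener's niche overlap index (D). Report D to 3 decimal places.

Σ|p₁ᵢ − p₂ᵢ| = 0.25 + 0.10 + 0.23 + 0.19 + 0.05 + 0.32 = 1.14
D = 1 − ½ × 1.14 = 1 − 0.570 = 0.43000

0.430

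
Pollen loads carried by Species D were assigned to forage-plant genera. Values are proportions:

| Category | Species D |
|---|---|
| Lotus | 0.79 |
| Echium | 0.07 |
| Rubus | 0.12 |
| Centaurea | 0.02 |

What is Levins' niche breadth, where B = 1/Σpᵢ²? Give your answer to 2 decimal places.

Σpᵢ² = 0.79² + 0.07² + 0.12² + 0.02² = 0.6241 + 0.0049 + 0.0144 + 0.0004 = 0.6438
B = 1 / 0.6438 = 1.5533

1.55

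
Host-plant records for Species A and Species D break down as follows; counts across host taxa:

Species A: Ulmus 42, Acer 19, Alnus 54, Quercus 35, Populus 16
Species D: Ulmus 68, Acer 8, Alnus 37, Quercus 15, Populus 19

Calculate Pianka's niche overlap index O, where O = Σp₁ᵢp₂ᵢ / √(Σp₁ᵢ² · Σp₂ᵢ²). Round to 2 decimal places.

0.89

Proportions for Species A (n=166): 42/166=0.2530, 19/166=0.1145, 54/166=0.3253, 35/166=0.2108, 16/166=0.0964
Proportions for Species D (n=147): 68/147=0.4626, 8/147=0.0544, 37/147=0.2517, 15/147=0.1020, 19/147=0.1293
Σ p₁ᵢp₂ᵢ = 0.117038 + 0.006229 + 0.081878 + 0.021502 + 0.012465 = 0.239112
Σp_1ᵢ² = 0.2530² + 0.1145² + 0.3253² + 0.2108² + 0.0964² = 0.064009 + 0.013110 + 0.105820 + 0.044437 + 0.009293 = 0.236669
Σp_2ᵢ² = 0.4626² + 0.0544² + 0.2517² + 0.1020² + 0.1293² = 0.213999 + 0.002959 + 0.063353 + 0.010404 + 0.016718 = 0.307433
O = 0.239112 / √(0.236669 × 0.307433) = 0.239112 / 0.2697404 = 0.8865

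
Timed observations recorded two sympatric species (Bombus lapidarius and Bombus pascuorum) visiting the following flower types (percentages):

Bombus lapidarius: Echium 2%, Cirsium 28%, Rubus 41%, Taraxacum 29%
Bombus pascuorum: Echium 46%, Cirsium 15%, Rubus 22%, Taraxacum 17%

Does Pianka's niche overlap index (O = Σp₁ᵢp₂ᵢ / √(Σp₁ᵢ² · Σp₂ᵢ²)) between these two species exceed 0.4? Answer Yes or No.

Yes

Convert percentages to proportions (divide by 100).
Σ p₁ᵢp₂ᵢ = 0.0092 + 0.0420 + 0.0902 + 0.0493 = 0.1907
Σp_1ᵢ² = 0.02² + 0.28² + 0.41² + 0.29² = 0.0004 + 0.0784 + 0.1681 + 0.0841 = 0.3310
Σp_2ᵢ² = 0.46² + 0.15² + 0.22² + 0.17² = 0.2116 + 0.0225 + 0.0484 + 0.0289 = 0.3114
O = 0.1907 / √(0.3310 × 0.3114) = 0.1907 / 0.32105 = 0.5940
O = 0.5940 > 0.4 → Yes.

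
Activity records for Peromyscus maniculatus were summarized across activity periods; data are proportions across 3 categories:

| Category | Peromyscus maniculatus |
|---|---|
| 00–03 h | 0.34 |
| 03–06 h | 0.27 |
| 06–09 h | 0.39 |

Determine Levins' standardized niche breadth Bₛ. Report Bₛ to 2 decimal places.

0.97

Σpᵢ² = 0.34² + 0.27² + 0.39² = 0.1156 + 0.0729 + 0.1521 = 0.3406
B = 1 / 0.3406 = 2.9360
Bₛ = (B − 1)/(n − 1) = (2.9360 − 1)/(3 − 1) = 1.9360/2 = 0.9680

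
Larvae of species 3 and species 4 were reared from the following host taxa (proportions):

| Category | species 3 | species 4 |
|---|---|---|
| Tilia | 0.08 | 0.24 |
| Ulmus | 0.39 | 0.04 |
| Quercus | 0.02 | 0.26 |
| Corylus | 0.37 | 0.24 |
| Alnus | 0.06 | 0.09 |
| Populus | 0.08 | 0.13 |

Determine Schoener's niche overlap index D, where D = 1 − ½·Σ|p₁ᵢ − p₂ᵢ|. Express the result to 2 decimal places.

0.52

Σ|p₁ᵢ − p₂ᵢ| = 0.16 + 0.35 + 0.24 + 0.13 + 0.03 + 0.05 = 0.96
D = 1 − ½ × 0.96 = 1 − 0.480 = 0.5200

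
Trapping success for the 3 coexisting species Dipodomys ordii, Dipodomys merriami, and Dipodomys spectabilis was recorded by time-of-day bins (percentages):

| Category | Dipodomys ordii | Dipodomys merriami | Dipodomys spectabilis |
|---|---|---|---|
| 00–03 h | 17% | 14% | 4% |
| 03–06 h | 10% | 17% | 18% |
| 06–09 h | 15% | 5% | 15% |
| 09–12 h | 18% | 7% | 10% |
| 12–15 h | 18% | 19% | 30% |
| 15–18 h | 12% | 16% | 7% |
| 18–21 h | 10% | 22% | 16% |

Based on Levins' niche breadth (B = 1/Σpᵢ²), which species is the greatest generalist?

Convert percentages to proportions (divide by 100).
Σp_ordiᵢ² = 0.17² + 0.10² + 0.15² + 0.18² + 0.18² + 0.12² + 0.10² = 0.0289 + 0.0100 + 0.0225 + 0.0324 + 0.0324 + 0.0144 + 0.0100 = 0.1506
B_ordi = 1 / 0.1506 = 6.6401
Σp_merrᵢ² = 0.14² + 0.17² + 0.05² + 0.07² + 0.19² + 0.16² + 0.22² = 0.0196 + 0.0289 + 0.0025 + 0.0049 + 0.0361 + 0.0256 + 0.0484 = 0.1660
B_merr = 1 / 0.1660 = 6.0241
Σp_specᵢ² = 0.04² + 0.18² + 0.15² + 0.10² + 0.30² + 0.07² + 0.16² = 0.0016 + 0.0324 + 0.0225 + 0.0100 + 0.0900 + 0.0049 + 0.0256 = 0.1870
B_spec = 1 / 0.1870 = 5.3476
Highest B → broadest niche (most generalist): Dipodomys ordii (B = 6.64).

Dipodomys ordii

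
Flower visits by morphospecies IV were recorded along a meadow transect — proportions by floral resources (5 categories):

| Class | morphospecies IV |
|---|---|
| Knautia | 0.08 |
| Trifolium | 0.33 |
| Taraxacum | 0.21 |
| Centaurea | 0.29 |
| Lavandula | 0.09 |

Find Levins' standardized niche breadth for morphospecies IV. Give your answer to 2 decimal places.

0.74

Σpᵢ² = 0.08² + 0.33² + 0.21² + 0.29² + 0.09² = 0.0064 + 0.1089 + 0.0441 + 0.0841 + 0.0081 = 0.2516
B = 1 / 0.2516 = 3.9746
Bₛ = (B − 1)/(n − 1) = (3.9746 − 1)/(5 − 1) = 2.9746/4 = 0.7437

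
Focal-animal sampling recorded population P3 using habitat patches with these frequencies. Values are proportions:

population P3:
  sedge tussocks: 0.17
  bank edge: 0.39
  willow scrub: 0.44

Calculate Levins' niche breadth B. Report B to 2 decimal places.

Σpᵢ² = 0.17² + 0.39² + 0.44² = 0.0289 + 0.1521 + 0.1936 = 0.3746
B = 1 / 0.3746 = 2.6695

2.67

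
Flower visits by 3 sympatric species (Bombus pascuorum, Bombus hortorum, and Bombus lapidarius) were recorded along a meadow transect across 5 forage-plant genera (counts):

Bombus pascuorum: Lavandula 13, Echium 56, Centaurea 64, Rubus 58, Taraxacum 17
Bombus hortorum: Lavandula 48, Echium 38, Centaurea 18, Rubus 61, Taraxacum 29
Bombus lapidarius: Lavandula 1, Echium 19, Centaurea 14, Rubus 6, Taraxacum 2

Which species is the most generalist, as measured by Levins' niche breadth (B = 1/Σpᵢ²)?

Bombus hortorum

Proportions for Bombus pascuorum (n=208): 13/208=0.0625, 56/208=0.2692, 64/208=0.3077, 58/208=0.2788, 17/208=0.0817
Proportions for Bombus hortorum (n=194): 48/194=0.2474, 38/194=0.1959, 18/194=0.0928, 61/194=0.3144, 29/194=0.1495
Proportions for Bombus lapidarius (n=42): 1/42=0.0238, 19/42=0.4524, 14/42=0.3333, 6/42=0.1429, 2/42=0.0476
Σp_pascᵢ² = 0.0625² + 0.2692² + 0.3077² + 0.2788² + 0.0817² = 0.003906 + 0.072469 + 0.094679 + 0.077729 + 0.006675 = 0.255458
B_pasc = 1 / 0.255458 = 3.9145
Σp_hortᵢ² = 0.2474² + 0.1959² + 0.0928² + 0.3144² + 0.1495² = 0.061207 + 0.038377 + 0.008612 + 0.098847 + 0.022350 = 0.229393
B_hort = 1 / 0.229393 = 4.3593
Σp_lapiᵢ² = 0.0238² + 0.4524² + 0.3333² + 0.1429² + 0.0476² = 0.000566 + 0.204666 + 0.111089 + 0.020420 + 0.002266 = 0.339007
B_lapi = 1 / 0.339007 = 2.9498
Highest B → broadest niche (most generalist): Bombus hortorum (B = 4.36).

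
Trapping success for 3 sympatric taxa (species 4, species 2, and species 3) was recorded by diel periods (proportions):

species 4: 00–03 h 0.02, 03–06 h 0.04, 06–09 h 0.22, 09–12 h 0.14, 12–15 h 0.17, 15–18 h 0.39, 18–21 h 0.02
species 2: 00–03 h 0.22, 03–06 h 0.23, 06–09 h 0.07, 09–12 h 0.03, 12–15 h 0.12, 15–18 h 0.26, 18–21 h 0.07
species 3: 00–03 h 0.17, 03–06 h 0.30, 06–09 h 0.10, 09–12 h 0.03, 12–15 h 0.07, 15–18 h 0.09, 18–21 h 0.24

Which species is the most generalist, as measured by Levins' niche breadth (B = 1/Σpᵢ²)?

Σp_4ᵢ² = 0.02² + 0.04² + 0.22² + 0.14² + 0.17² + 0.39² + 0.02² = 0.0004 + 0.0016 + 0.0484 + 0.0196 + 0.0289 + 0.1521 + 0.0004 = 0.2514
B_4 = 1 / 0.2514 = 3.9777
Σp_2ᵢ² = 0.22² + 0.23² + 0.07² + 0.03² + 0.12² + 0.26² + 0.07² = 0.0484 + 0.0529 + 0.0049 + 0.0009 + 0.0144 + 0.0676 + 0.0049 = 0.1940
B_2 = 1 / 0.1940 = 5.1546
Σp_3ᵢ² = 0.17² + 0.30² + 0.10² + 0.03² + 0.07² + 0.09² + 0.24² = 0.0289 + 0.0900 + 0.0100 + 0.0009 + 0.0049 + 0.0081 + 0.0576 = 0.2004
B_3 = 1 / 0.2004 = 4.9900
Highest B → broadest niche (most generalist): species 2 (B = 5.15).

species 2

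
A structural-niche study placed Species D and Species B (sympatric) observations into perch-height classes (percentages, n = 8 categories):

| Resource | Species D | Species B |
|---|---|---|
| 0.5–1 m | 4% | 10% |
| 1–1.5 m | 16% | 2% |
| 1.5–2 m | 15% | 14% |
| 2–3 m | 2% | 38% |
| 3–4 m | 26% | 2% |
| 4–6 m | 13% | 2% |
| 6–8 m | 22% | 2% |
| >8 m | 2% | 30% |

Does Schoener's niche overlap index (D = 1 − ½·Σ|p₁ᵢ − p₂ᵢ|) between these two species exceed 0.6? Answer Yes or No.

No

Convert percentages to proportions (divide by 100).
Σ|p₁ᵢ − p₂ᵢ| = 0.06 + 0.14 + 0.01 + 0.36 + 0.24 + 0.11 + 0.20 + 0.28 = 1.40
D = 1 − ½ × 1.40 = 1 − 0.700 = 0.3000
D = 0.3000 < 0.6 → No.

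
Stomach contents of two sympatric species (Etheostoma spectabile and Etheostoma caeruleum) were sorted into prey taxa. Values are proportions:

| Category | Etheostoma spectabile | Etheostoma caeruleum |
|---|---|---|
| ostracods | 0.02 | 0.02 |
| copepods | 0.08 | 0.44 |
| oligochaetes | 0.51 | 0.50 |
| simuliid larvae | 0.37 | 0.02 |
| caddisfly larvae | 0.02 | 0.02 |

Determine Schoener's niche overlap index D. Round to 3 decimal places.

0.640

Σ|p₁ᵢ − p₂ᵢ| = 0.00 + 0.36 + 0.01 + 0.35 + 0.00 = 0.72
D = 1 − ½ × 0.72 = 1 − 0.360 = 0.64000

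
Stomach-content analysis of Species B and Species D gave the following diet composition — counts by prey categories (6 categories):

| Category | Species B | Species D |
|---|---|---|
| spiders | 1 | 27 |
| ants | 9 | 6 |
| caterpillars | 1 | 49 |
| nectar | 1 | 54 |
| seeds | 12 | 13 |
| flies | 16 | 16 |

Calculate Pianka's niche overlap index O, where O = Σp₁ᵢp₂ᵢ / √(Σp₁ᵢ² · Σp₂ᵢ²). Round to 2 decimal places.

Proportions for Species B (n=40): 1/40=0.0250, 9/40=0.2250, 1/40=0.0250, 1/40=0.0250, 12/40=0.3000, 16/40=0.4000
Proportions for Species D (n=165): 27/165=0.1636, 6/165=0.0364, 49/165=0.2970, 54/165=0.3273, 13/165=0.0788, 16/165=0.0970
Σ p₁ᵢp₂ᵢ = 0.004090 + 0.008190 + 0.007425 + 0.008183 + 0.023640 + 0.038800 = 0.090328
Σp_1ᵢ² = 0.0250² + 0.2250² + 0.0250² + 0.0250² + 0.3000² + 0.4000² = 0.000625 + 0.050625 + 0.000625 + 0.000625 + 0.090000 + 0.160000 = 0.302500
Σp_2ᵢ² = 0.1636² + 0.0364² + 0.2970² + 0.3273² + 0.0788² + 0.0970² = 0.026765 + 0.001325 + 0.088209 + 0.107125 + 0.006209 + 0.009409 = 0.239042
O = 0.090328 / √(0.302500 × 0.239042) = 0.090328 / 0.2689056 = 0.3359

0.34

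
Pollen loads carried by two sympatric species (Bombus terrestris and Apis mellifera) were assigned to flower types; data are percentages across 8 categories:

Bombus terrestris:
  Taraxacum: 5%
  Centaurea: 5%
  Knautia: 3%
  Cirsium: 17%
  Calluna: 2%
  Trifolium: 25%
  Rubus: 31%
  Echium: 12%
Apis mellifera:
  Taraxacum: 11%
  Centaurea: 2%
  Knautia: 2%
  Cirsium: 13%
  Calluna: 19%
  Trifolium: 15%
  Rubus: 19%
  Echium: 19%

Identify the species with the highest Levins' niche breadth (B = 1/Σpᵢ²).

Apis mellifera

Convert percentages to proportions (divide by 100).
Σp_terrᵢ² = 0.05² + 0.05² + 0.03² + 0.17² + 0.02² + 0.25² + 0.31² + 0.12² = 0.0025 + 0.0025 + 0.0009 + 0.0289 + 0.0004 + 0.0625 + 0.0961 + 0.0144 = 0.2082
B_terr = 1 / 0.2082 = 4.8031
Σp_mellᵢ² = 0.11² + 0.02² + 0.02² + 0.13² + 0.19² + 0.15² + 0.19² + 0.19² = 0.0121 + 0.0004 + 0.0004 + 0.0169 + 0.0361 + 0.0225 + 0.0361 + 0.0361 = 0.1606
B_mell = 1 / 0.1606 = 6.2267
Highest B → broadest niche (most generalist): Apis mellifera (B = 6.23).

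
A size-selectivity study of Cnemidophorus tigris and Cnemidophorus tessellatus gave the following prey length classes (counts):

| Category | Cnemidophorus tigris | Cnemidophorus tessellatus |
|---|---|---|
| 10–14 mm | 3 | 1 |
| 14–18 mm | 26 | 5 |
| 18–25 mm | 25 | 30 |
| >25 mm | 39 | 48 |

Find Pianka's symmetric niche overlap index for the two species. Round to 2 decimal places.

0.91

Proportions for Cnemidophorus tigris (n=93): 3/93=0.0323, 26/93=0.2796, 25/93=0.2688, 39/93=0.4194
Proportions for Cnemidophorus tessellatus (n=84): 1/84=0.0119, 5/84=0.0595, 30/84=0.3571, 48/84=0.5714
Σ p₁ᵢp₂ᵢ = 0.000384 + 0.016636 + 0.095988 + 0.239645 = 0.352653
Σp_1ᵢ² = 0.0323² + 0.2796² + 0.2688² + 0.4194² = 0.001043 + 0.078176 + 0.072253 + 0.175896 = 0.327368
Σp_2ᵢ² = 0.0119² + 0.0595² + 0.3571² + 0.5714² = 0.000142 + 0.003540 + 0.127520 + 0.326498 = 0.457700
O = 0.352653 / √(0.327368 × 0.457700) = 0.352653 / 0.3870870 = 0.9110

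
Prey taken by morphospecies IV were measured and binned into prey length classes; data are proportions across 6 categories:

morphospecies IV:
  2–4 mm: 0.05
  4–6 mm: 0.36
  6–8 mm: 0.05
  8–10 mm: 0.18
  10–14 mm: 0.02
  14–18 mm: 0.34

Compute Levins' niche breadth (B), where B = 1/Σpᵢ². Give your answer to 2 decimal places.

3.53

Σpᵢ² = 0.05² + 0.36² + 0.05² + 0.18² + 0.02² + 0.34² = 0.0025 + 0.1296 + 0.0025 + 0.0324 + 0.0004 + 0.1156 = 0.2830
B = 1 / 0.2830 = 3.5336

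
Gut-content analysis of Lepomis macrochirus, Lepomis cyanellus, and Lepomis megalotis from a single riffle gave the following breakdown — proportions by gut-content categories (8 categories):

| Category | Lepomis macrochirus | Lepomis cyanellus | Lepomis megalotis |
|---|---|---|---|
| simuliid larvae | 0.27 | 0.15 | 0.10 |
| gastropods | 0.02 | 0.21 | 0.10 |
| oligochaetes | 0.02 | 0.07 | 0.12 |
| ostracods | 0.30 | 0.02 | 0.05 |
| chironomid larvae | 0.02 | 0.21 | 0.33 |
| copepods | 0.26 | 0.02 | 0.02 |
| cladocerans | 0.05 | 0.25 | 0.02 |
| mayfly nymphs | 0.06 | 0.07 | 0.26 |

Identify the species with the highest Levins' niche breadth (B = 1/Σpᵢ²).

Lepomis cyanellus

Σp_macrᵢ² = 0.27² + 0.02² + 0.02² + 0.30² + 0.02² + 0.26² + 0.05² + 0.06² = 0.0729 + 0.0004 + 0.0004 + 0.0900 + 0.0004 + 0.0676 + 0.0025 + 0.0036 = 0.2378
B_macr = 1 / 0.2378 = 4.2052
Σp_cyanᵢ² = 0.15² + 0.21² + 0.07² + 0.02² + 0.21² + 0.02² + 0.25² + 0.07² = 0.0225 + 0.0441 + 0.0049 + 0.0004 + 0.0441 + 0.0004 + 0.0625 + 0.0049 = 0.1838
B_cyan = 1 / 0.1838 = 5.4407
Σp_megaᵢ² = 0.10² + 0.10² + 0.12² + 0.05² + 0.33² + 0.02² + 0.02² + 0.26² = 0.0100 + 0.0100 + 0.0144 + 0.0025 + 0.1089 + 0.0004 + 0.0004 + 0.0676 = 0.2142
B_mega = 1 / 0.2142 = 4.6685
Highest B → broadest niche (most generalist): Lepomis cyanellus (B = 5.44).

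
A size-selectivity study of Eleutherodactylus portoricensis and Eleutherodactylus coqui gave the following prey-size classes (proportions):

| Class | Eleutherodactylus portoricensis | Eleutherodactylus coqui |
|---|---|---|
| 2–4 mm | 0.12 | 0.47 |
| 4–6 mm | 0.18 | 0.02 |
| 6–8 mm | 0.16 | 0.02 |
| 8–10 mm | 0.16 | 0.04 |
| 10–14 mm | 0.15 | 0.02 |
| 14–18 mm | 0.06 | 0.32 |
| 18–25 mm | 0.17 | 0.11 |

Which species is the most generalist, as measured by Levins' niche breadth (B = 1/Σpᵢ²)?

Σp_portᵢ² = 0.12² + 0.18² + 0.16² + 0.16² + 0.15² + 0.06² + 0.17² = 0.0144 + 0.0324 + 0.0256 + 0.0256 + 0.0225 + 0.0036 + 0.0289 = 0.1530
B_port = 1 / 0.1530 = 6.5359
Σp_coquᵢ² = 0.47² + 0.02² + 0.02² + 0.04² + 0.02² + 0.32² + 0.11² = 0.2209 + 0.0004 + 0.0004 + 0.0016 + 0.0004 + 0.1024 + 0.0121 = 0.3382
B_coqu = 1 / 0.3382 = 2.9568
Highest B → broadest niche (most generalist): Eleutherodactylus portoricensis (B = 6.54).

Eleutherodactylus portoricensis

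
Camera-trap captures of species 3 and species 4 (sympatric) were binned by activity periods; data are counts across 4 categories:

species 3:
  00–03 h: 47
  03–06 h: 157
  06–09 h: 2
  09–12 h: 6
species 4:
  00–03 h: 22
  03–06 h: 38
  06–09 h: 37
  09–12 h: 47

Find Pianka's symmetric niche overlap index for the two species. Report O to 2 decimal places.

Proportions for species 3 (n=212): 47/212=0.2217, 157/212=0.7406, 2/212=0.0094, 6/212=0.0283
Proportions for species 4 (n=144): 22/144=0.1528, 38/144=0.2639, 37/144=0.2569, 47/144=0.3264
Σ p₁ᵢp₂ᵢ = 0.033876 + 0.195444 + 0.002415 + 0.009237 = 0.240972
Σp_1ᵢ² = 0.2217² + 0.7406² + 0.0094² + 0.0283² = 0.049151 + 0.548488 + 0.000088 + 0.000801 = 0.598528
Σp_2ᵢ² = 0.1528² + 0.2639² + 0.2569² + 0.3264² = 0.023348 + 0.069643 + 0.065998 + 0.106537 = 0.265526
O = 0.240972 / √(0.598528 × 0.265526) = 0.240972 / 0.3986537 = 0.6045

0.60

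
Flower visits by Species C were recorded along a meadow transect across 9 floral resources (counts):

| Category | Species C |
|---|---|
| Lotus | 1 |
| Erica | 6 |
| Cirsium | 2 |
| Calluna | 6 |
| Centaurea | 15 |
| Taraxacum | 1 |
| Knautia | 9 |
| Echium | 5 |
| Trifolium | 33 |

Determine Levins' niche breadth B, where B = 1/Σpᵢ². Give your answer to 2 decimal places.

4.06

Proportions for Species C (n=78): 1/78=0.0128, 6/78=0.0769, 2/78=0.0256, 6/78=0.0769, 15/78=0.1923, 1/78=0.0128, 9/78=0.1154, 5/78=0.0641, 33/78=0.4231
Σpᵢ² = 0.0128² + 0.0769² + 0.0256² + 0.0769² + 0.1923² + 0.0128² + 0.1154² + 0.0641² + 0.4231² = 0.000164 + 0.005914 + 0.000655 + 0.005914 + 0.036979 + 0.000164 + 0.013317 + 0.004109 + 0.179014 = 0.246230
B = 1 / 0.246230 = 4.0612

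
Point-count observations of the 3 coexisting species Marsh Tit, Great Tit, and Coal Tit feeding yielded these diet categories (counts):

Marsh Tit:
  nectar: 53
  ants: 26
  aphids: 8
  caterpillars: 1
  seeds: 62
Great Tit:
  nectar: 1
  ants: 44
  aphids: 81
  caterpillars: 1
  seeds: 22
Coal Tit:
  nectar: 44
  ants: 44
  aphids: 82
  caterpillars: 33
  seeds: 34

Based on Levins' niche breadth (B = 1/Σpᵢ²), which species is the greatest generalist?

Proportions for Marsh Tit (n=150): 53/150=0.3533, 26/150=0.1733, 8/150=0.0533, 1/150=0.0067, 62/150=0.4133
Proportions for Great Tit (n=149): 1/149=0.0067, 44/149=0.2953, 81/149=0.5436, 1/149=0.0067, 22/149=0.1477
Proportions for Coal Tit (n=237): 44/237=0.1857, 44/237=0.1857, 82/237=0.3460, 33/237=0.1392, 34/237=0.1435
Σp_Marsᵢ² = 0.3533² + 0.1733² + 0.0533² + 0.0067² + 0.4133² = 0.124821 + 0.030033 + 0.002841 + 0.000045 + 0.170817 = 0.328557
B_Mars = 1 / 0.328557 = 3.0436
Σp_Greaᵢ² = 0.0067² + 0.2953² + 0.5436² + 0.0067² + 0.1477² = 0.000045 + 0.087202 + 0.295501 + 0.000045 + 0.021815 = 0.404608
B_Grea = 1 / 0.404608 = 2.4715
Σp_Coalᵢ² = 0.1857² + 0.1857² + 0.3460² + 0.1392² + 0.1435² = 0.034484 + 0.034484 + 0.119716 + 0.019377 + 0.020592 = 0.228653
B_Coal = 1 / 0.228653 = 4.3734
Highest B → broadest niche (most generalist): Coal Tit (B = 4.37).

Coal Tit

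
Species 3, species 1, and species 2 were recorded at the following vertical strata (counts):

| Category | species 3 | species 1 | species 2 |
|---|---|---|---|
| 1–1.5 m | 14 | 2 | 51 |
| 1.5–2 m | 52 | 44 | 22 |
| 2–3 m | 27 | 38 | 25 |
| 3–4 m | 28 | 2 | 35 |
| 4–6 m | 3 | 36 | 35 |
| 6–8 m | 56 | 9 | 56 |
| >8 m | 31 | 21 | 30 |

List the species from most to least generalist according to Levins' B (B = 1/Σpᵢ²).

species 2 > species 3 > species 1

Proportions for species 3 (n=211): 14/211=0.0664, 52/211=0.2464, 27/211=0.1280, 28/211=0.1327, 3/211=0.0142, 56/211=0.2654, 31/211=0.1469
Proportions for species 1 (n=152): 2/152=0.0132, 44/152=0.2895, 38/152=0.2500, 2/152=0.0132, 36/152=0.2368, 9/152=0.0592, 21/152=0.1382
Proportions for species 2 (n=254): 51/254=0.2008, 22/254=0.0866, 25/254=0.0984, 35/254=0.1378, 35/254=0.1378, 56/254=0.2205, 30/254=0.1181
Σp_3ᵢ² = 0.0664² + 0.2464² + 0.1280² + 0.1327² + 0.0142² + 0.2654² + 0.1469² = 0.004409 + 0.060713 + 0.016384 + 0.017609 + 0.000202 + 0.070437 + 0.021580 = 0.191334
B_3 = 1 / 0.191334 = 5.2265
Σp_1ᵢ² = 0.0132² + 0.2895² + 0.2500² + 0.0132² + 0.2368² + 0.0592² + 0.1382² = 0.000174 + 0.083810 + 0.062500 + 0.000174 + 0.056074 + 0.003505 + 0.019099 = 0.225336
B_1 = 1 / 0.225336 = 4.4378
Σp_2ᵢ² = 0.2008² + 0.0866² + 0.0984² + 0.1378² + 0.1378² + 0.2205² + 0.1181² = 0.040321 + 0.007500 + 0.009683 + 0.018989 + 0.018989 + 0.048620 + 0.013948 = 0.158050
B_2 = 1 / 0.158050 = 6.3271
Ranking by B (broadest → narrowest): species 2 (6.33) > species 3 (5.23) > species 1 (4.44)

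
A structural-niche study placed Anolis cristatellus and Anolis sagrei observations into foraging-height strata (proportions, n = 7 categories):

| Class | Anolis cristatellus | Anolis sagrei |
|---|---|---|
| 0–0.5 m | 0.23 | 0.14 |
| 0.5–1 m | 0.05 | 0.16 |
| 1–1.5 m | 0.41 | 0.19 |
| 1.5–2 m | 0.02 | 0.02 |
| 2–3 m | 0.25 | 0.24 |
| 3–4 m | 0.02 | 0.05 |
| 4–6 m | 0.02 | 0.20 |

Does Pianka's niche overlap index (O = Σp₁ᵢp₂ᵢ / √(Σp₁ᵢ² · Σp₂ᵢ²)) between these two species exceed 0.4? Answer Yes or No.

Σ p₁ᵢp₂ᵢ = 0.0322 + 0.0080 + 0.0779 + 0.0004 + 0.0600 + 0.0010 + 0.0040 = 0.1835
Σp_1ᵢ² = 0.23² + 0.05² + 0.41² + 0.02² + 0.25² + 0.02² + 0.02² = 0.0529 + 0.0025 + 0.1681 + 0.0004 + 0.0625 + 0.0004 + 0.0004 = 0.2872
Σp_2ᵢ² = 0.14² + 0.16² + 0.19² + 0.02² + 0.24² + 0.05² + 0.20² = 0.0196 + 0.0256 + 0.0361 + 0.0004 + 0.0576 + 0.0025 + 0.0400 = 0.1818
O = 0.1835 / √(0.2872 × 0.1818) = 0.1835 / 0.22850 = 0.8031
O = 0.8031 > 0.4 → Yes.

Yes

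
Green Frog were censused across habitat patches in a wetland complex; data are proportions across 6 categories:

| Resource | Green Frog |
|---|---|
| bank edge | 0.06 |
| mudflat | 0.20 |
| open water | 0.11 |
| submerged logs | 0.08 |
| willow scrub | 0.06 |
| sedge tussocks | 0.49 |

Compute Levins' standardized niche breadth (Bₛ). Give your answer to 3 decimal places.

Σpᵢ² = 0.06² + 0.20² + 0.11² + 0.08² + 0.06² + 0.49² = 0.0036 + 0.0400 + 0.0121 + 0.0064 + 0.0036 + 0.2401 = 0.3058
B = 1 / 0.3058 = 3.27011
Bₛ = (B − 1)/(n − 1) = (3.27011 − 1)/(6 − 1) = 2.27011/5 = 0.45402

0.454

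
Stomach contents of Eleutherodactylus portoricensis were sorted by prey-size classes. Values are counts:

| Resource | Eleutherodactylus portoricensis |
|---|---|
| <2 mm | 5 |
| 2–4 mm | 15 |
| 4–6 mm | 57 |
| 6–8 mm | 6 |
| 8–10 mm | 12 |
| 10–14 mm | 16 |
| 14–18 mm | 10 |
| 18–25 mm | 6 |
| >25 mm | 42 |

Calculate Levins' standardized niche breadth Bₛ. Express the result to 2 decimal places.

Proportions for Eleutherodactylus portoricensis (n=169): 5/169=0.0296, 15/169=0.0888, 57/169=0.3373, 6/169=0.0355, 12/169=0.0710, 16/169=0.0947, 10/169=0.0592, 6/169=0.0355, 42/169=0.2485
Σpᵢ² = 0.0296² + 0.0888² + 0.3373² + 0.0355² + 0.0710² + 0.0947² + 0.0592² + 0.0355² + 0.2485² = 0.000876 + 0.007885 + 0.113771 + 0.001260 + 0.005041 + 0.008968 + 0.003505 + 0.001260 + 0.061752 = 0.204318
B = 1 / 0.204318 = 4.8943
Bₛ = (B − 1)/(n − 1) = (4.8943 − 1)/(9 − 1) = 3.8943/8 = 0.4868

0.49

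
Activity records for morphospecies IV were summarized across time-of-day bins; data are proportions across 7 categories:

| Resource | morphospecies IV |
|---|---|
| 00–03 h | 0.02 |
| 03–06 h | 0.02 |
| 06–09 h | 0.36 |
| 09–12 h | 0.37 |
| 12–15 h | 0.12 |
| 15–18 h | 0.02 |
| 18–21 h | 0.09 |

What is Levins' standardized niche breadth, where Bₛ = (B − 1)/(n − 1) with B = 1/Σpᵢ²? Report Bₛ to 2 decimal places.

Σpᵢ² = 0.02² + 0.02² + 0.36² + 0.37² + 0.12² + 0.02² + 0.09² = 0.0004 + 0.0004 + 0.1296 + 0.1369 + 0.0144 + 0.0004 + 0.0081 = 0.2902
B = 1 / 0.2902 = 3.4459
Bₛ = (B − 1)/(n − 1) = (3.4459 − 1)/(7 − 1) = 2.4459/6 = 0.4077

0.41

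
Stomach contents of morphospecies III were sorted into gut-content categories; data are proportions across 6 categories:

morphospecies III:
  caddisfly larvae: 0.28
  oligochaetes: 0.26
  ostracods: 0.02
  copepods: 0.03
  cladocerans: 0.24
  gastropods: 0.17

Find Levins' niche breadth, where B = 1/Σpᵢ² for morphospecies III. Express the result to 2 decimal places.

4.28

Σpᵢ² = 0.28² + 0.26² + 0.02² + 0.03² + 0.24² + 0.17² = 0.0784 + 0.0676 + 0.0004 + 0.0009 + 0.0576 + 0.0289 = 0.2338
B = 1 / 0.2338 = 4.2772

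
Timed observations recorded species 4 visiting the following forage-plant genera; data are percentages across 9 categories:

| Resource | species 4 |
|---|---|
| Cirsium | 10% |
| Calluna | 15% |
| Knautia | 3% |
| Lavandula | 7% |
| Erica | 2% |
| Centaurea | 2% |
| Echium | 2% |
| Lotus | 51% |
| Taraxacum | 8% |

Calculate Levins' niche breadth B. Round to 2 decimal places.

3.27

Convert percentages to proportions (divide by 100).
Σpᵢ² = 0.10² + 0.15² + 0.03² + 0.07² + 0.02² + 0.02² + 0.02² + 0.51² + 0.08² = 0.0100 + 0.0225 + 0.0009 + 0.0049 + 0.0004 + 0.0004 + 0.0004 + 0.2601 + 0.0064 = 0.3060
B = 1 / 0.3060 = 3.2680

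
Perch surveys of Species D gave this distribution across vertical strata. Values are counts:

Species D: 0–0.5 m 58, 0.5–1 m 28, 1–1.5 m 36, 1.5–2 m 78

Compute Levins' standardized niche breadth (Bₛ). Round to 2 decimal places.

0.82

Proportions for Species D (n=200): 58/200=0.2900, 28/200=0.1400, 36/200=0.1800, 78/200=0.3900
Σpᵢ² = 0.2900² + 0.1400² + 0.1800² + 0.3900² = 0.084100 + 0.019600 + 0.032400 + 0.152100 = 0.288200
B = 1 / 0.288200 = 3.4698
Bₛ = (B − 1)/(n − 1) = (3.4698 − 1)/(4 − 1) = 2.4698/3 = 0.8233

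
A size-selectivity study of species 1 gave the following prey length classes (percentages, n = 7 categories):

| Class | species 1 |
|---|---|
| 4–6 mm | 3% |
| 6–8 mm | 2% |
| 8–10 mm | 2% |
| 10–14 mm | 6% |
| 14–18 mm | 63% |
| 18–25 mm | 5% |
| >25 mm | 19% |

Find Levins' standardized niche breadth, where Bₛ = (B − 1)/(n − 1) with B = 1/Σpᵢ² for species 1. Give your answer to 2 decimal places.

0.21

Convert percentages to proportions (divide by 100).
Σpᵢ² = 0.03² + 0.02² + 0.02² + 0.06² + 0.63² + 0.05² + 0.19² = 0.0009 + 0.0004 + 0.0004 + 0.0036 + 0.3969 + 0.0025 + 0.0361 = 0.4408
B = 1 / 0.4408 = 2.2686
Bₛ = (B − 1)/(n − 1) = (2.2686 − 1)/(7 − 1) = 1.2686/6 = 0.2114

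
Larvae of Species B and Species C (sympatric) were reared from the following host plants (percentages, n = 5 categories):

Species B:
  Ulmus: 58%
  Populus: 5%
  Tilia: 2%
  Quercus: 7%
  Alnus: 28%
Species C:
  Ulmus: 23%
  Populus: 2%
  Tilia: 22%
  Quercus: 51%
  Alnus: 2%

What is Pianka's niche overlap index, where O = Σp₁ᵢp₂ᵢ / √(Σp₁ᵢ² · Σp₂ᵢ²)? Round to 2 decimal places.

0.46

Convert percentages to proportions (divide by 100).
Σ p₁ᵢp₂ᵢ = 0.1334 + 0.0010 + 0.0044 + 0.0357 + 0.0056 = 0.1801
Σp_1ᵢ² = 0.58² + 0.05² + 0.02² + 0.07² + 0.28² = 0.3364 + 0.0025 + 0.0004 + 0.0049 + 0.0784 = 0.4226
Σp_2ᵢ² = 0.23² + 0.02² + 0.22² + 0.51² + 0.02² = 0.0529 + 0.0004 + 0.0484 + 0.2601 + 0.0004 = 0.3622
O = 0.1801 / √(0.4226 × 0.3622) = 0.1801 / 0.39124 = 0.4603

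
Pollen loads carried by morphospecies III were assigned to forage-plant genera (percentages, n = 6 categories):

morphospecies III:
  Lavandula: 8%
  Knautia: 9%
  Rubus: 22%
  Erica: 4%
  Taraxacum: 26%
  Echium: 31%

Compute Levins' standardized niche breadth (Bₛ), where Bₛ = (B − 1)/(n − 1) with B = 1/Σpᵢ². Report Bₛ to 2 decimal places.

Convert percentages to proportions (divide by 100).
Σpᵢ² = 0.08² + 0.09² + 0.22² + 0.04² + 0.26² + 0.31² = 0.0064 + 0.0081 + 0.0484 + 0.0016 + 0.0676 + 0.0961 = 0.2282
B = 1 / 0.2282 = 4.3821
Bₛ = (B − 1)/(n − 1) = (4.3821 − 1)/(6 − 1) = 3.3821/5 = 0.6764

0.68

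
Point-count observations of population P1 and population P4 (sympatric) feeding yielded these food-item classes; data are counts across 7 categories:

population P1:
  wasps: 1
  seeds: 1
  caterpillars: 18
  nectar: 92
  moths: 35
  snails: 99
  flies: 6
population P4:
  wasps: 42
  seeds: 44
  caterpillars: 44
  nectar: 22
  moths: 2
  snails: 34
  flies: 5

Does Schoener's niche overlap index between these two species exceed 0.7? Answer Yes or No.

Proportions for population P1 (n=252): 1/252=0.0040, 1/252=0.0040, 18/252=0.0714, 92/252=0.3651, 35/252=0.1389, 99/252=0.3929, 6/252=0.0238
Proportions for population P4 (n=193): 42/193=0.2176, 44/193=0.2280, 44/193=0.2280, 22/193=0.1140, 2/193=0.0104, 34/193=0.1762, 5/193=0.0259
Σ|p₁ᵢ − p₂ᵢ| = 0.2136 + 0.2240 + 0.1566 + 0.2511 + 0.1285 + 0.2167 + 0.0021 = 1.1926
D = 1 − ½ × 1.1926 = 1 − 0.59630 = 0.40370
D = 0.40370 < 0.7 → No.

No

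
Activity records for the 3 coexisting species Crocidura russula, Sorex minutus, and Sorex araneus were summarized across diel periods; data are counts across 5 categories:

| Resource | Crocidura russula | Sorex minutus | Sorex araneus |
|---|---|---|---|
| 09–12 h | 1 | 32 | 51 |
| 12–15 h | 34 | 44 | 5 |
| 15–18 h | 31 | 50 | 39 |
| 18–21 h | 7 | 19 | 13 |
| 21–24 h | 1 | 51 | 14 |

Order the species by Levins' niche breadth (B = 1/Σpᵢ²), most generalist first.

Proportions for Crocidura russula (n=74): 1/74=0.0135, 34/74=0.4595, 31/74=0.4189, 7/74=0.0946, 1/74=0.0135
Proportions for Sorex minutus (n=196): 32/196=0.1633, 44/196=0.2245, 50/196=0.2551, 19/196=0.0969, 51/196=0.2602
Proportions for Sorex araneus (n=122): 51/122=0.4180, 5/122=0.0410, 39/122=0.3197, 13/122=0.1066, 14/122=0.1148
Σp_russᵢ² = 0.0135² + 0.4595² + 0.4189² + 0.0946² + 0.0135² = 0.000182 + 0.211140 + 0.175477 + 0.008949 + 0.000182 = 0.395930
B_russ = 1 / 0.395930 = 2.5257
Σp_minuᵢ² = 0.1633² + 0.2245² + 0.2551² + 0.0969² + 0.2602² = 0.026667 + 0.050400 + 0.065076 + 0.009390 + 0.067704 = 0.219237
B_minu = 1 / 0.219237 = 4.5613
Σp_aranᵢ² = 0.4180² + 0.0410² + 0.3197² + 0.1066² + 0.1148² = 0.174724 + 0.001681 + 0.102208 + 0.011364 + 0.013179 = 0.303156
B_aran = 1 / 0.303156 = 3.2986
Ranking by B (broadest → narrowest): Sorex minutus (4.56) > Sorex araneus (3.30) > Crocidura russula (2.53)

Sorex minutus > Sorex araneus > Crocidura russula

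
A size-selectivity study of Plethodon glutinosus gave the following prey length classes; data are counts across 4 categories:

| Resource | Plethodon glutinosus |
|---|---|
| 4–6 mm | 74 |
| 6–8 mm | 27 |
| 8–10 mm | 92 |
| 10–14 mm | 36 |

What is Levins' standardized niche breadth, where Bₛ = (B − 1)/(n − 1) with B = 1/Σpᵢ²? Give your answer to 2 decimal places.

Proportions for Plethodon glutinosus (n=229): 74/229=0.3231, 27/229=0.1179, 92/229=0.4017, 36/229=0.1572
Σpᵢ² = 0.3231² + 0.1179² + 0.4017² + 0.1572² = 0.104394 + 0.013900 + 0.161363 + 0.024712 = 0.304369
B = 1 / 0.304369 = 3.2855
Bₛ = (B − 1)/(n − 1) = (3.2855 − 1)/(4 − 1) = 2.2855/3 = 0.7618

0.76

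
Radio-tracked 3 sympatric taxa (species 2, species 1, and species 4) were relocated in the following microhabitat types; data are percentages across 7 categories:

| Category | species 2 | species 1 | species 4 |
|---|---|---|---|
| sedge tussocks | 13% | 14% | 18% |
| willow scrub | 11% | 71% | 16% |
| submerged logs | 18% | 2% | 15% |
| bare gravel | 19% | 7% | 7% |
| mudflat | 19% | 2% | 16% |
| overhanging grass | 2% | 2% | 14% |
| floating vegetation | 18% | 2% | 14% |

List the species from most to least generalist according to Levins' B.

Convert percentages to proportions (divide by 100).
Σp_2ᵢ² = 0.13² + 0.11² + 0.18² + 0.19² + 0.19² + 0.02² + 0.18² = 0.0169 + 0.0121 + 0.0324 + 0.0361 + 0.0361 + 0.0004 + 0.0324 = 0.1664
B_2 = 1 / 0.1664 = 6.0096
Σp_1ᵢ² = 0.14² + 0.71² + 0.02² + 0.07² + 0.02² + 0.02² + 0.02² = 0.0196 + 0.5041 + 0.0004 + 0.0049 + 0.0004 + 0.0004 + 0.0004 = 0.5302
B_1 = 1 / 0.5302 = 1.8861
Σp_4ᵢ² = 0.18² + 0.16² + 0.15² + 0.07² + 0.16² + 0.14² + 0.14² = 0.0324 + 0.0256 + 0.0225 + 0.0049 + 0.0256 + 0.0196 + 0.0196 = 0.1502
B_4 = 1 / 0.1502 = 6.6578
Ranking by B (broadest → narrowest): species 4 (6.66) > species 2 (6.01) > species 1 (1.89)

species 4 > species 2 > species 1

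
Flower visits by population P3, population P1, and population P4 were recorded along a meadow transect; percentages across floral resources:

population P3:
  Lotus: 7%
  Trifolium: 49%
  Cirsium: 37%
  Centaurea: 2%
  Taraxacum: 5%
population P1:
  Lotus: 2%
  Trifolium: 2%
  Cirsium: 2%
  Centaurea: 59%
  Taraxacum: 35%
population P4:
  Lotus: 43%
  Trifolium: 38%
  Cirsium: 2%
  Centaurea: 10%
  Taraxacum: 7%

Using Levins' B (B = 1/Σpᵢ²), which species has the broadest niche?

Convert percentages to proportions (divide by 100).
Σp_P3ᵢ² = 0.07² + 0.49² + 0.37² + 0.02² + 0.05² = 0.0049 + 0.2401 + 0.1369 + 0.0004 + 0.0025 = 0.3848
B_P3 = 1 / 0.3848 = 2.5988
Σp_P1ᵢ² = 0.02² + 0.02² + 0.02² + 0.59² + 0.35² = 0.0004 + 0.0004 + 0.0004 + 0.3481 + 0.1225 = 0.4718
B_P1 = 1 / 0.4718 = 2.1195
Σp_P4ᵢ² = 0.43² + 0.38² + 0.02² + 0.10² + 0.07² = 0.1849 + 0.1444 + 0.0004 + 0.0100 + 0.0049 = 0.3446
B_P4 = 1 / 0.3446 = 2.9019
Highest B → broadest niche (most generalist): population P4 (B = 2.90).

population P4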